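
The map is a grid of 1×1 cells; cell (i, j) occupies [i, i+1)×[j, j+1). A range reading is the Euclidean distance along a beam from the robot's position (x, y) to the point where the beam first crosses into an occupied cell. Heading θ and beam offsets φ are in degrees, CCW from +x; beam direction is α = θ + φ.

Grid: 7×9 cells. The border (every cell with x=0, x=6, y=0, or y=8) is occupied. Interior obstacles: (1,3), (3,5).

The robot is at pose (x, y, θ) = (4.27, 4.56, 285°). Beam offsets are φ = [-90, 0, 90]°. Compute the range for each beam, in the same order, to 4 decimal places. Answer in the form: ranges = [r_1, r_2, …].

beam 1: φ=-90°, α=195°
  direction (-0.9659, -0.2588); cell (4,4); t to first gridline: x 0.2795, y 2.1637 (then +1.0353 / +3.8637)
    (3,4) via x @ 0.2795
    (2,4) via x @ 1.3148
    (2,3) via y @ 2.1637
    (1,3) via x @ 2.3501  # hit
  → r_1 = 2.3501
beam 2: φ=0°, α=285°
  direction (0.2588, -0.9659); cell (4,4); t to first gridline: x 2.8205, y 0.5798 (then +3.8637 / +1.0353)
    (4,3) via y @ 0.5798
    (4,2) via y @ 1.6150
    (4,1) via y @ 2.6503
    (5,1) via x @ 2.8205
    (5,0) via y @ 3.6856  # hit
  → r_2 = 3.6856
beam 3: φ=90°, α=15°
  direction (0.9659, 0.2588); cell (4,4); t to first gridline: x 0.7558, y 1.7000 (then +1.0353 / +3.8637)
    (5,4) via x @ 0.7558
    (5,5) via y @ 1.7000
    (6,5) via x @ 1.7910  # hit
  → r_3 = 1.7910

ranges = [2.3501, 3.6856, 1.7910]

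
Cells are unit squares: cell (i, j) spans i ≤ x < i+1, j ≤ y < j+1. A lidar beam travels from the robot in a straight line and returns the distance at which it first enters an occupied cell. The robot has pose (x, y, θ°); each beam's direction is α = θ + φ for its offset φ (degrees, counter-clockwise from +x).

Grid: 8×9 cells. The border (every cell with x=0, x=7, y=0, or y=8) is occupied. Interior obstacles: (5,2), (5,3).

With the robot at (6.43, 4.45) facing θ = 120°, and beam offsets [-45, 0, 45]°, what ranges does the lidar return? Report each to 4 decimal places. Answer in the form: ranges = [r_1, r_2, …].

ranges = [2.2023, 4.0992, 5.6215]

beam 1: φ=-45°, α=75°
  cosα=0.2588 sinα=0.9659 | (6,4) | tMaxX 2.2023 tMaxY 0.5694 | tΔX 3.8637 tΔY 1.0353
    t=0.5694 [y] (6,5)
    t=1.6047 [y] (6,6)
    t=2.2023 [x] (7,6) — stop
  → r_1 = 2.2023
beam 2: φ=0°, α=120°
  cosα=-0.5000 sinα=0.8660 | (6,4) | tMaxX 0.8600 tMaxY 0.6351 | tΔX 2.0000 tΔY 1.1547
    t=0.6351 [y] (6,5)
    t=0.8600 [x] (5,5)
    t=1.7898 [y] (5,6)
    t=2.8600 [x] (4,6)
    t=2.9445 [y] (4,7)
    t=4.0992 [y] (4,8) — stop
  → r_2 = 4.0992
beam 3: φ=45°, α=165°
  cosα=-0.9659 sinα=0.2588 | (6,4) | tMaxX 0.4452 tMaxY 2.1250 | tΔX 1.0353 tΔY 3.8637
    t=0.4452 [x] (5,4)
    t=1.4804 [x] (4,4)
    t=2.1250 [y] (4,5)
    t=2.5157 [x] (3,5)
    t=3.5510 [x] (2,5)
    t=4.5863 [x] (1,5)
    t=5.6215 [x] (0,5) — stop
  → r_3 = 5.6215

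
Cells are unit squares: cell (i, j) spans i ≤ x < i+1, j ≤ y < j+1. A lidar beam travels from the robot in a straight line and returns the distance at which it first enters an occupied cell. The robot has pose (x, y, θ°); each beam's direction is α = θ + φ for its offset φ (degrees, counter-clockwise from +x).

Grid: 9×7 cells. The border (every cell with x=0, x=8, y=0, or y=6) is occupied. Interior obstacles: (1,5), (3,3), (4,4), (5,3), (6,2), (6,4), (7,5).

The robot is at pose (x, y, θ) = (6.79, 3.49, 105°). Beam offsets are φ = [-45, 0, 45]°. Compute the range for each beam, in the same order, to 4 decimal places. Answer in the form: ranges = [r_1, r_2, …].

beam 1: φ=-45°, α=60°
  cosα=0.5000 sinα=0.8660 | (6,3) | tMaxX 0.4200 tMaxY 0.5889 | tΔX 2.0000 tΔY 1.1547
    t=0.4200 [x] (7,3)
    t=0.5889 [y] (7,4)
    t=1.7436 [y] (7,5) — stop
  → r_1 = 1.7436
beam 2: φ=0°, α=105°
  cosα=-0.2588 sinα=0.9659 | (6,3) | tMaxX 3.0523 tMaxY 0.5280 | tΔX 3.8637 tΔY 1.0353
    t=0.5280 [y] (6,4) — stop
  → r_2 = 0.5280
beam 3: φ=45°, α=150°
  cosα=-0.8660 sinα=0.5000 | (6,3) | tMaxX 0.9122 tMaxY 1.0200 | tΔX 1.1547 tΔY 2.0000
    t=0.9122 [x] (5,3) — stop
  → r_3 = 0.9122

ranges = [1.7436, 0.5280, 0.9122]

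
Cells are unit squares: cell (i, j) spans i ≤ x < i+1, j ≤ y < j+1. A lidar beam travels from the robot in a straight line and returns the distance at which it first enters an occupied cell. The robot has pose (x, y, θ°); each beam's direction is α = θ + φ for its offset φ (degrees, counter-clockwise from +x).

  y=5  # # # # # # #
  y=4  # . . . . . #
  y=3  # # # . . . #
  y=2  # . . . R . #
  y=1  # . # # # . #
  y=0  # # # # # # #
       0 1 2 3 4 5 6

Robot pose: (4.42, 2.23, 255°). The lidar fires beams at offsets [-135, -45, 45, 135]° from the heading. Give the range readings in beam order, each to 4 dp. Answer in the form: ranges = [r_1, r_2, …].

beam 1: φ=-135°, α=120°
  dir = (cos 120°, sin 120°) = (-0.5000, 0.8660); from cell (4,2)
  next x-line at t=0.8400, next y-line at t=0.8891; Δt_x=2.0000, Δt_y=1.1547
    x: enter (3,2) at t=0.8400
    y: enter (3,3) at t=0.8891
    y: enter (3,4) at t=2.0438
    x: enter (2,4) at t=2.8400
    y: enter (2,5) at t=3.1985 ← occupied
  → r_1 = 3.1985
beam 2: φ=-45°, α=210°
  dir = (cos 210°, sin 210°) = (-0.8660, -0.5000); from cell (4,2)
  next x-line at t=0.4850, next y-line at t=0.4600; Δt_x=1.1547, Δt_y=2.0000
    y: enter (4,1) at t=0.4600 ← occupied
  → r_2 = 0.4600
beam 3: φ=45°, α=300°
  dir = (cos 300°, sin 300°) = (0.5000, -0.8660); from cell (4,2)
  next x-line at t=1.1600, next y-line at t=0.2656; Δt_x=2.0000, Δt_y=1.1547
    y: enter (4,1) at t=0.2656 ← occupied
  → r_3 = 0.2656
beam 4: φ=135°, α=30°
  dir = (cos 30°, sin 30°) = (0.8660, 0.5000); from cell (4,2)
  next x-line at t=0.6697, next y-line at t=1.5400; Δt_x=1.1547, Δt_y=2.0000
    x: enter (5,2) at t=0.6697
    y: enter (5,3) at t=1.5400
    x: enter (6,3) at t=1.8244 ← occupied
  → r_4 = 1.8244

ranges = [3.1985, 0.4600, 0.2656, 1.8244]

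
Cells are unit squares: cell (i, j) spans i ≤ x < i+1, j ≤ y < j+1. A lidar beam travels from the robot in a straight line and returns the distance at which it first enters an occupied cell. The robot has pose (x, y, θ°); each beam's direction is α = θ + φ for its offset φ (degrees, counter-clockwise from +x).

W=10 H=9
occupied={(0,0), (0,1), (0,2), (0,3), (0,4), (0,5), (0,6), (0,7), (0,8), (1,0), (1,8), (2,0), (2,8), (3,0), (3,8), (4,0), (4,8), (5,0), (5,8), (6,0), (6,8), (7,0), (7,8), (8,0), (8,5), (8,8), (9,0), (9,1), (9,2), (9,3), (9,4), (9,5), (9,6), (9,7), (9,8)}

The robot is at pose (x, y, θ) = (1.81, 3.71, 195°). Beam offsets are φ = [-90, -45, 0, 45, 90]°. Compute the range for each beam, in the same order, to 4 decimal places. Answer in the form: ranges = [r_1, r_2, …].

beam 1: φ=-90°, α=105°
  direction (-0.2588, 0.9659); cell (1,3); t to first gridline: x 3.1296, y 0.3002 (then +3.8637 / +1.0353)
    (1,4) via y @ 0.3002
    (1,5) via y @ 1.3355
    (1,6) via y @ 2.3708
    (0,6) via x @ 3.1296  # hit
  → r_1 = 3.1296
beam 2: φ=-45°, α=150°
  direction (-0.8660, 0.5000); cell (1,3); t to first gridline: x 0.9353, y 0.5800 (then +1.1547 / +2.0000)
    (1,4) via y @ 0.5800
    (0,4) via x @ 0.9353  # hit
  → r_2 = 0.9353
beam 3: φ=0°, α=195°
  direction (-0.9659, -0.2588); cell (1,3); t to first gridline: x 0.8386, y 2.7432 (then +1.0353 / +3.8637)
    (0,3) via x @ 0.8386  # hit
  → r_3 = 0.8386
beam 4: φ=45°, α=240°
  direction (-0.5000, -0.8660); cell (1,3); t to first gridline: x 1.6200, y 0.8198 (then +2.0000 / +1.1547)
    (1,2) via y @ 0.8198
    (0,2) via x @ 1.6200  # hit
  → r_4 = 1.6200
beam 5: φ=90°, α=285°
  direction (0.2588, -0.9659); cell (1,3); t to first gridline: x 0.7341, y 0.7350 (then +3.8637 / +1.0353)
    (2,3) via x @ 0.7341
    (2,2) via y @ 0.7350
    (2,1) via y @ 1.7703
    (2,0) via y @ 2.8056  # hit
  → r_5 = 2.8056

ranges = [3.1296, 0.9353, 0.8386, 1.6200, 2.8056]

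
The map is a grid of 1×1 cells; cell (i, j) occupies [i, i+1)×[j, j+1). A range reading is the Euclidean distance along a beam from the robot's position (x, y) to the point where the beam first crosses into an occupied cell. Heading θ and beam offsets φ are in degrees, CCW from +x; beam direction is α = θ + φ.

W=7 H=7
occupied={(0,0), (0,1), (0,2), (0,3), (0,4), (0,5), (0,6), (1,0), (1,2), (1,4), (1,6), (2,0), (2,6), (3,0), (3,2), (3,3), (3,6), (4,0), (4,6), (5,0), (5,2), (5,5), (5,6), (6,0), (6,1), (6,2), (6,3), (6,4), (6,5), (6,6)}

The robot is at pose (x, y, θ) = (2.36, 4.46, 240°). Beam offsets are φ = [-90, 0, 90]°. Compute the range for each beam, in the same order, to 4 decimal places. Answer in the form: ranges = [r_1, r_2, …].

beam 1: φ=-90°, α=150°
  d=(-0.8660,0.5000)  start (2,4)  tX=0.4157 tY=1.0800  stride 1/|dx|=1.1547 1/|dy|=2.0000
    cross x-line → (1,4), t=0.4157 (wall)
  → r_1 = 0.4157
beam 2: φ=0°, α=240°
  d=(-0.5000,-0.8660)  start (2,4)  tX=0.7200 tY=0.5312  stride 1/|dx|=2.0000 1/|dy|=1.1547
    cross y-line → (2,3), t=0.5312
    cross x-line → (1,3), t=0.7200
    cross y-line → (1,2), t=1.6859 (wall)
  → r_2 = 1.6859
beam 3: φ=90°, α=330°
  d=(0.8660,-0.5000)  start (2,4)  tX=0.7390 tY=0.9200  stride 1/|dx|=1.1547 1/|dy|=2.0000
    cross x-line → (3,4), t=0.7390
    cross y-line → (3,3), t=0.9200 (wall)
  → r_3 = 0.9200

ranges = [0.4157, 1.6859, 0.9200]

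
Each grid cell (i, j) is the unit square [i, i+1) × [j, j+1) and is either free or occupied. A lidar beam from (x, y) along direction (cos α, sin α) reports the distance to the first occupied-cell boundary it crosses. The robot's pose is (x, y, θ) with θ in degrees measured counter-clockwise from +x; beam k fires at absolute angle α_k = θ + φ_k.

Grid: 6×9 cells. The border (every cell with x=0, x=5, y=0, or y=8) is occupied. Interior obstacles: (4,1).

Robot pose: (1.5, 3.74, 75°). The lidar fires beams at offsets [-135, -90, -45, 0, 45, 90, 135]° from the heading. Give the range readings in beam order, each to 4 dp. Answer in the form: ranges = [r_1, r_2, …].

beam 1: φ=-135°, α=300°
  direction (0.5000, -0.8660); cell (1,3); t to first gridline: x 1.0000, y 0.8545 (then +2.0000 / +1.1547)
    (1,2) via y @ 0.8545
    (2,2) via x @ 1.0000
    (2,1) via y @ 2.0092
    (3,1) via x @ 3.0000
    (3,0) via y @ 3.1639  # hit
  → r_1 = 3.1639
beam 2: φ=-90°, α=345°
  direction (0.9659, -0.2588); cell (1,3); t to first gridline: x 0.5176, y 2.8591 (then +1.0353 / +3.8637)
    (2,3) via x @ 0.5176
    (3,3) via x @ 1.5529
    (4,3) via x @ 2.5882
    (4,2) via y @ 2.8591
    (5,2) via x @ 3.6235  # hit
  → r_2 = 3.6235
beam 3: φ=-45°, α=30°
  direction (0.8660, 0.5000); cell (1,3); t to first gridline: x 0.5774, y 0.5200 (then +1.1547 / +2.0000)
    (1,4) via y @ 0.5200
    (2,4) via x @ 0.5774
    (3,4) via x @ 1.7321
    (3,5) via y @ 2.5200
    (4,5) via x @ 2.8868
    (5,5) via x @ 4.0415  # hit
  → r_3 = 4.0415
beam 4: φ=0°, α=75°
  direction (0.2588, 0.9659); cell (1,3); t to first gridline: x 1.9319, y 0.2692 (then +3.8637 / +1.0353)
    (1,4) via y @ 0.2692
    (1,5) via y @ 1.3044
    (2,5) via x @ 1.9319
    (2,6) via y @ 2.3397
    (2,7) via y @ 3.3750
    (2,8) via y @ 4.4103  # hit
  → r_4 = 4.4103
beam 5: φ=45°, α=120°
  direction (-0.5000, 0.8660); cell (1,3); t to first gridline: x 1.0000, y 0.3002 (then +2.0000 / +1.1547)
    (1,4) via y @ 0.3002
    (0,4) via x @ 1.0000  # hit
  → r_5 = 1.0000
beam 6: φ=90°, α=165°
  direction (-0.9659, 0.2588); cell (1,3); t to first gridline: x 0.5176, y 1.0046 (then +1.0353 / +3.8637)
    (0,3) via x @ 0.5176  # hit
  → r_6 = 0.5176
beam 7: φ=135°, α=210°
  direction (-0.8660, -0.5000); cell (1,3); t to first gridline: x 0.5774, y 1.4800 (then +1.1547 / +2.0000)
    (0,3) via x @ 0.5774  # hit
  → r_7 = 0.5774

ranges = [3.1639, 3.6235, 4.0415, 4.4103, 1.0000, 0.5176, 0.5774]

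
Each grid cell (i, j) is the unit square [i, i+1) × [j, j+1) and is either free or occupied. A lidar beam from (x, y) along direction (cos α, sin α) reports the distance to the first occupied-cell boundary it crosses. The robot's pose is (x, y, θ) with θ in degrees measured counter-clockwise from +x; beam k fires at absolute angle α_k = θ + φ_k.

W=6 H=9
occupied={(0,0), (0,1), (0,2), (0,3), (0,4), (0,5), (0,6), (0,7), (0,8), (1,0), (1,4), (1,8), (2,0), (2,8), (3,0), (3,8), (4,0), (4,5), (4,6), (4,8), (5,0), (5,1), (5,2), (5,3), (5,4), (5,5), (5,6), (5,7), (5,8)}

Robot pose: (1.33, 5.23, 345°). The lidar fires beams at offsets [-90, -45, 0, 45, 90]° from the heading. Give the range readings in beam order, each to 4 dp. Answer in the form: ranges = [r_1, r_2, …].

ranges = [0.2381, 0.2656, 3.7995, 3.0831, 2.8677]

beam 1: φ=-90°, α=255°
  d=(-0.2588,-0.9659)  start (1,5)  tX=1.2750 tY=0.2381  stride 1/|dx|=3.8637 1/|dy|=1.0353
    cross y-line → (1,4), t=0.2381 (wall)
  → r_1 = 0.2381
beam 2: φ=-45°, α=300°
  d=(0.5000,-0.8660)  start (1,5)  tX=1.3400 tY=0.2656  stride 1/|dx|=2.0000 1/|dy|=1.1547
    cross y-line → (1,4), t=0.2656 (wall)
  → r_2 = 0.2656
beam 3: φ=0°, α=345°
  d=(0.9659,-0.2588)  start (1,5)  tX=0.6936 tY=0.8887  stride 1/|dx|=1.0353 1/|dy|=3.8637
    cross x-line → (2,5), t=0.6936
    cross y-line → (2,4), t=0.8887
    cross x-line → (3,4), t=1.7289
    cross x-line → (4,4), t=2.7642
    cross x-line → (5,4), t=3.7995 (wall)
  → r_3 = 3.7995
beam 4: φ=45°, α=30°
  d=(0.8660,0.5000)  start (1,5)  tX=0.7736 tY=1.5400  stride 1/|dx|=1.1547 1/|dy|=2.0000
    cross x-line → (2,5), t=0.7736
    cross y-line → (2,6), t=1.5400
    cross x-line → (3,6), t=1.9283
    cross x-line → (4,6), t=3.0831 (wall)
  → r_4 = 3.0831
beam 5: φ=90°, α=75°
  d=(0.2588,0.9659)  start (1,5)  tX=2.5887 tY=0.7972  stride 1/|dx|=3.8637 1/|dy|=1.0353
    cross y-line → (1,6), t=0.7972
    cross y-line → (1,7), t=1.8324
    cross x-line → (2,7), t=2.5887
    cross y-line → (2,8), t=2.8677 (wall)
  → r_5 = 2.8677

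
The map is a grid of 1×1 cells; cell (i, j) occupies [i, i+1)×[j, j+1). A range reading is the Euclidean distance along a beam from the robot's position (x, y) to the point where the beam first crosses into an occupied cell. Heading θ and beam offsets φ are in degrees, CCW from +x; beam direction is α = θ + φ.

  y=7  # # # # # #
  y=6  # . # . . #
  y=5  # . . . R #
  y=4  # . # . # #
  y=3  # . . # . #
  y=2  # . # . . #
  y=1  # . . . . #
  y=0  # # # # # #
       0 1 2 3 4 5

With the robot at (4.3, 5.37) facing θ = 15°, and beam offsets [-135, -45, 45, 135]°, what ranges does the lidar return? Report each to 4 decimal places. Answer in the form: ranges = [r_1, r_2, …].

ranges = [0.4272, 0.7400, 1.4000, 1.5011]

beam 1: φ=-135°, α=240°
  d=(-0.5000,-0.8660)  start (4,5)  tX=0.6000 tY=0.4272  stride 1/|dx|=2.0000 1/|dy|=1.1547
    cross y-line → (4,4), t=0.4272 (wall)
  → r_1 = 0.4272
beam 2: φ=-45°, α=330°
  d=(0.8660,-0.5000)  start (4,5)  tX=0.8083 tY=0.7400  stride 1/|dx|=1.1547 1/|dy|=2.0000
    cross y-line → (4,4), t=0.7400 (wall)
  → r_2 = 0.7400
beam 3: φ=45°, α=60°
  d=(0.5000,0.8660)  start (4,5)  tX=1.4000 tY=0.7275  stride 1/|dx|=2.0000 1/|dy|=1.1547
    cross y-line → (4,6), t=0.7275
    cross x-line → (5,6), t=1.4000 (wall)
  → r_3 = 1.4000
beam 4: φ=135°, α=150°
  d=(-0.8660,0.5000)  start (4,5)  tX=0.3464 tY=1.2600  stride 1/|dx|=1.1547 1/|dy|=2.0000
    cross x-line → (3,5), t=0.3464
    cross y-line → (3,6), t=1.2600
    cross x-line → (2,6), t=1.5011 (wall)
  → r_4 = 1.5011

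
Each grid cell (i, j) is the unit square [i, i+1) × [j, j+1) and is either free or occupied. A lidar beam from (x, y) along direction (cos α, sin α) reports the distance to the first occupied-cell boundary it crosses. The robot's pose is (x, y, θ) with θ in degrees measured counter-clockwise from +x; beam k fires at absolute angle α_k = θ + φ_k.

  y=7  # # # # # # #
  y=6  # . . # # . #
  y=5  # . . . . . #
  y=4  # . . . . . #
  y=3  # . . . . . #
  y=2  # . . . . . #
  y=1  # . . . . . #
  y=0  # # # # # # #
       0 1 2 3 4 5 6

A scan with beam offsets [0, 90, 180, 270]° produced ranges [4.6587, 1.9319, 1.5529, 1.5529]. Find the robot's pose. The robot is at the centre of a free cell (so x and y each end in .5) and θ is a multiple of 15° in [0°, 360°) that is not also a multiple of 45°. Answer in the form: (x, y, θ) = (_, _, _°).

(x, y, θ) = (2.5, 5.5, 285°)

Enumerate (i+0.5, j+0.5, θ) over the 28 free cells and 16 admissible headings. For each, cast all 4 beams and compare to the given ranges.
  (2.5, 4.5, 240°): beam 1 = 3.0000 ≠ 4.6587 ✗
  (2.5, 5.5, 15°): beam 1 = 1.9319 ≠ 4.6587 ✗
  (4.5, 4.5, 15°): beam 1 = 1.5529 ≠ 4.6587 ✗
  (4.5, 1.5, 210°): beam 1 = 1.0000 ≠ 4.6587 ✗
  …
  (2.5, 5.5, 285°): r_1=4.6587, r_2=1.9319, r_3=1.5529, r_4=1.5529 — all match ✓
Only this pose fits every beam.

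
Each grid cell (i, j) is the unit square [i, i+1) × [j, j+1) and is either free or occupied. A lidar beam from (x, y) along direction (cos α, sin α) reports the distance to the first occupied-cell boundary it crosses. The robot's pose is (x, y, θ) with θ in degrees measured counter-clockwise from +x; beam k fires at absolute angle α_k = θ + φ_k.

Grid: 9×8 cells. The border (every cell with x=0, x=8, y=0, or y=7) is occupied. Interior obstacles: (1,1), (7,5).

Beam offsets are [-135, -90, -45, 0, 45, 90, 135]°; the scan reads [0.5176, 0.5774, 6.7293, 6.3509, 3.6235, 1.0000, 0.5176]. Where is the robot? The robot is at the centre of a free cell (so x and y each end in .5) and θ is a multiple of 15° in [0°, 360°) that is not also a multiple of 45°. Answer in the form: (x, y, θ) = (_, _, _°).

(x, y, θ) = (7.5, 4.5, 210°)

Enumerate (i+0.5, j+0.5, θ) over the 40 free cells and 16 admissible headings. For each, cast all 7 beams and compare to the given ranges.
  (7.5, 3.5, 255°): beam 1 = 4.0415 ≠ 0.5176 ✗
  (6.5, 4.5, 345°): beam 1 = 5.1962 ≠ 0.5176 ✗
  (4.5, 4.5, 150°): beam 1 = 2.5882 ≠ 0.5176 ✗
  (4.5, 4.5, 240°): beam 1 = 2.5882 ≠ 0.5176 ✗
  …
  (7.5, 4.5, 210°): r_1=0.5176, r_2=0.5774, r_3=6.7293, r_4=6.3509, r_5=3.6235, r_6=1.0000, r_7=0.5176 — all match ✓
Only this pose fits every beam.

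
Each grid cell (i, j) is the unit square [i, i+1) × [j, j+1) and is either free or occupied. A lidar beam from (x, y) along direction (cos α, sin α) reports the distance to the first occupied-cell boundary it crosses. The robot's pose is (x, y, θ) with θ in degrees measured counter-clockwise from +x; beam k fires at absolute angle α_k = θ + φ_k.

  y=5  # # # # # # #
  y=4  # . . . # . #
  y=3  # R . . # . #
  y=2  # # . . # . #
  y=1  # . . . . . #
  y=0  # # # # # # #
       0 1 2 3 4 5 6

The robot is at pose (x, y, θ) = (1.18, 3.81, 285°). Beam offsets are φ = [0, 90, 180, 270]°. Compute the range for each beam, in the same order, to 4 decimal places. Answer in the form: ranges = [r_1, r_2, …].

beam 1: φ=0°, α=285°
  dir = (cos 285°, sin 285°) = (0.2588, -0.9659); from cell (1,3)
  next x-line at t=3.1682, next y-line at t=0.8386; Δt_x=3.8637, Δt_y=1.0353
    y: enter (1,2) at t=0.8386 ← occupied
  → r_1 = 0.8386
beam 2: φ=90°, α=15°
  dir = (cos 15°, sin 15°) = (0.9659, 0.2588); from cell (1,3)
  next x-line at t=0.8489, next y-line at t=0.7341; Δt_x=1.0353, Δt_y=3.8637
    y: enter (1,4) at t=0.7341
    x: enter (2,4) at t=0.8489
    x: enter (3,4) at t=1.8842
    x: enter (4,4) at t=2.9195 ← occupied
  → r_2 = 2.9195
beam 3: φ=180°, α=105°
  dir = (cos 105°, sin 105°) = (-0.2588, 0.9659); from cell (1,3)
  next x-line at t=0.6955, next y-line at t=0.1967; Δt_x=3.8637, Δt_y=1.0353
    y: enter (1,4) at t=0.1967
    x: enter (0,4) at t=0.6955 ← occupied
  → r_3 = 0.6955
beam 4: φ=270°, α=195°
  dir = (cos 195°, sin 195°) = (-0.9659, -0.2588); from cell (1,3)
  next x-line at t=0.1863, next y-line at t=3.1296; Δt_x=1.0353, Δt_y=3.8637
    x: enter (0,3) at t=0.1863 ← occupied
  → r_4 = 0.1863

ranges = [0.8386, 2.9195, 0.6955, 0.1863]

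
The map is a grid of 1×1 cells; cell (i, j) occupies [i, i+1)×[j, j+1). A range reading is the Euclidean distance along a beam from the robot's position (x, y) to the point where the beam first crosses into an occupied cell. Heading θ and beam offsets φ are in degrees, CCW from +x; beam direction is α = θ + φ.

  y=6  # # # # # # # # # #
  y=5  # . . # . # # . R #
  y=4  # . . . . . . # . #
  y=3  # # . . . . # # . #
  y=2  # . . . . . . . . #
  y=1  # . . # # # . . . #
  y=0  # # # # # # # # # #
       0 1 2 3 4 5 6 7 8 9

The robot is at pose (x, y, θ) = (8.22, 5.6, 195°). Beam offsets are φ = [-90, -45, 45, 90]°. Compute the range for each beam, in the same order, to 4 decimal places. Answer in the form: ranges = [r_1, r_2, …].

beam 1: φ=-90°, α=105°
  direction (-0.2588, 0.9659); cell (8,5); t to first gridline: x 0.8500, y 0.4141 (then +3.8637 / +1.0353)
    (8,6) via y @ 0.4141  # hit
  → r_1 = 0.4141
beam 2: φ=-45°, α=150°
  direction (-0.8660, 0.5000); cell (8,5); t to first gridline: x 0.2540, y 0.8000 (then +1.1547 / +2.0000)
    (7,5) via x @ 0.2540
    (7,6) via y @ 0.8000  # hit
  → r_2 = 0.8000
beam 3: φ=45°, α=240°
  direction (-0.5000, -0.8660); cell (8,5); t to first gridline: x 0.4400, y 0.6928 (then +2.0000 / +1.1547)
    (7,5) via x @ 0.4400
    (7,4) via y @ 0.6928  # hit
  → r_3 = 0.6928
beam 4: φ=90°, α=285°
  direction (0.2588, -0.9659); cell (8,5); t to first gridline: x 3.0137, y 0.6212 (then +3.8637 / +1.0353)
    (8,4) via y @ 0.6212
    (8,3) via y @ 1.6564
    (8,2) via y @ 2.6917
    (9,2) via x @ 3.0137  # hit
  → r_4 = 3.0137

ranges = [0.4141, 0.8000, 0.6928, 3.0137]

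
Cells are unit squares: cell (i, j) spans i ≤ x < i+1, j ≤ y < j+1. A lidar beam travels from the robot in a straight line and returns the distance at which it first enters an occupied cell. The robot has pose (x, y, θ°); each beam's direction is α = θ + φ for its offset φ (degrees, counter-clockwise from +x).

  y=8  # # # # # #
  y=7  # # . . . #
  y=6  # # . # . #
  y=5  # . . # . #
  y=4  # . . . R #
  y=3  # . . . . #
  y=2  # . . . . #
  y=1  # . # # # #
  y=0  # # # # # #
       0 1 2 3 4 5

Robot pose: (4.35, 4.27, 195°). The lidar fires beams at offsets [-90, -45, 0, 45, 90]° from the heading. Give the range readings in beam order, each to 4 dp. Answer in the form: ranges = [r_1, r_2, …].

ranges = [1.3523, 1.4600, 3.4682, 2.6212, 2.3501]

beam 1: φ=-90°, α=105°
  d=(-0.2588,0.9659)  start (4,4)  tX=1.3523 tY=0.7558  stride 1/|dx|=3.8637 1/|dy|=1.0353
    cross y-line → (4,5), t=0.7558
    cross x-line → (3,5), t=1.3523 (wall)
  → r_1 = 1.3523
beam 2: φ=-45°, α=150°
  d=(-0.8660,0.5000)  start (4,4)  tX=0.4041 tY=1.4600  stride 1/|dx|=1.1547 1/|dy|=2.0000
    cross x-line → (3,4), t=0.4041
    cross y-line → (3,5), t=1.4600 (wall)
  → r_2 = 1.4600
beam 3: φ=0°, α=195°
  d=(-0.9659,-0.2588)  start (4,4)  tX=0.3623 tY=1.0432  stride 1/|dx|=1.0353 1/|dy|=3.8637
    cross x-line → (3,4), t=0.3623
    cross y-line → (3,3), t=1.0432
    cross x-line → (2,3), t=1.3976
    cross x-line → (1,3), t=2.4329
    cross x-line → (0,3), t=3.4682 (wall)
  → r_3 = 3.4682
beam 4: φ=45°, α=240°
  d=(-0.5000,-0.8660)  start (4,4)  tX=0.7000 tY=0.3118  stride 1/|dx|=2.0000 1/|dy|=1.1547
    cross y-line → (4,3), t=0.3118
    cross x-line → (3,3), t=0.7000
    cross y-line → (3,2), t=1.4665
    cross y-line → (3,1), t=2.6212 (wall)
  → r_4 = 2.6212
beam 5: φ=90°, α=285°
  d=(0.2588,-0.9659)  start (4,4)  tX=2.5114 tY=0.2795  stride 1/|dx|=3.8637 1/|dy|=1.0353
    cross y-line → (4,3), t=0.2795
    cross y-line → (4,2), t=1.3148
    cross y-line → (4,1), t=2.3501 (wall)
  → r_5 = 2.3501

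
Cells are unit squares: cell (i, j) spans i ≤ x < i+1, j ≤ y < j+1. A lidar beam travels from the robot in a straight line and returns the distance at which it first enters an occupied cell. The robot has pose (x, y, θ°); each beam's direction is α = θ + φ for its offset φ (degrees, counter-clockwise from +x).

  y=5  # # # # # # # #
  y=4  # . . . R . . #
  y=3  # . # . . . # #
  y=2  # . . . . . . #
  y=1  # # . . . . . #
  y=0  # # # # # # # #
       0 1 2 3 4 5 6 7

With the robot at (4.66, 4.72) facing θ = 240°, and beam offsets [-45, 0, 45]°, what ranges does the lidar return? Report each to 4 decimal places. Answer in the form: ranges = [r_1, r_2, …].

ranges = [3.7891, 4.2955, 3.8512]

beam 1: φ=-45°, α=195°
  dir = (cos 195°, sin 195°) = (-0.9659, -0.2588); from cell (4,4)
  next x-line at t=0.6833, next y-line at t=2.7819; Δt_x=1.0353, Δt_y=3.8637
    x: enter (3,4) at t=0.6833
    x: enter (2,4) at t=1.7186
    x: enter (1,4) at t=2.7538
    y: enter (1,3) at t=2.7819
    x: enter (0,3) at t=3.7891 ← occupied
  → r_1 = 3.7891
beam 2: φ=0°, α=240°
  dir = (cos 240°, sin 240°) = (-0.5000, -0.8660); from cell (4,4)
  next x-line at t=1.3200, next y-line at t=0.8314; Δt_x=2.0000, Δt_y=1.1547
    y: enter (4,3) at t=0.8314
    x: enter (3,3) at t=1.3200
    y: enter (3,2) at t=1.9861
    y: enter (3,1) at t=3.1408
    x: enter (2,1) at t=3.3200
    y: enter (2,0) at t=4.2955 ← occupied
  → r_2 = 4.2955
beam 3: φ=45°, α=285°
  dir = (cos 285°, sin 285°) = (0.2588, -0.9659); from cell (4,4)
  next x-line at t=1.3137, next y-line at t=0.7454; Δt_x=3.8637, Δt_y=1.0353
    y: enter (4,3) at t=0.7454
    x: enter (5,3) at t=1.3137
    y: enter (5,2) at t=1.7807
    y: enter (5,1) at t=2.8160
    y: enter (5,0) at t=3.8512 ← occupied
  → r_3 = 3.8512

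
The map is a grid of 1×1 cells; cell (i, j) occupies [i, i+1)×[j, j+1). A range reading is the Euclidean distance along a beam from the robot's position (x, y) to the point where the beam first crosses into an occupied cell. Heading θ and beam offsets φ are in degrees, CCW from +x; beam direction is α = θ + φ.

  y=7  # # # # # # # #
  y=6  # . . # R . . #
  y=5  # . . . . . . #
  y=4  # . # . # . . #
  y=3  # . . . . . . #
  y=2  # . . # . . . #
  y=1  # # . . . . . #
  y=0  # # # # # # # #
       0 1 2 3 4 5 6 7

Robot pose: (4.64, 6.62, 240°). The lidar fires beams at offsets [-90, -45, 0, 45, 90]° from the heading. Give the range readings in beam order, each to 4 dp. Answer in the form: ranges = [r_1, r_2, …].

ranges = [0.7390, 0.6626, 5.3347, 5.8183, 2.7251]

beam 1: φ=-90°, α=150°
  cosα=-0.8660 sinα=0.5000 | (4,6) | tMaxX 0.7390 tMaxY 0.7600 | tΔX 1.1547 tΔY 2.0000
    t=0.7390 [x] (3,6) — stop
  → r_1 = 0.7390
beam 2: φ=-45°, α=195°
  cosα=-0.9659 sinα=-0.2588 | (4,6) | tMaxX 0.6626 tMaxY 2.3955 | tΔX 1.0353 tΔY 3.8637
    t=0.6626 [x] (3,6) — stop
  → r_2 = 0.6626
beam 3: φ=0°, α=240°
  cosα=-0.5000 sinα=-0.8660 | (4,6) | tMaxX 1.2800 tMaxY 0.7159 | tΔX 2.0000 tΔY 1.1547
    t=0.7159 [y] (4,5)
    t=1.2800 [x] (3,5)
    t=1.8706 [y] (3,4)
    t=3.0253 [y] (3,3)
    t=3.2800 [x] (2,3)
    t=4.1800 [y] (2,2)
    t=5.2800 [x] (1,2)
    t=5.3347 [y] (1,1) — stop
  → r_3 = 5.3347
beam 4: φ=45°, α=285°
  cosα=0.2588 sinα=-0.9659 | (4,6) | tMaxX 1.3909 tMaxY 0.6419 | tΔX 3.8637 tΔY 1.0353
    t=0.6419 [y] (4,5)
    t=1.3909 [x] (5,5)
    t=1.6771 [y] (5,4)
    t=2.7124 [y] (5,3)
    t=3.7477 [y] (5,2)
    t=4.7830 [y] (5,1)
    t=5.2546 [x] (6,1)
    t=5.8183 [y] (6,0) — stop
  → r_4 = 5.8183
beam 5: φ=90°, α=330°
  cosα=0.8660 sinα=-0.5000 | (4,6) | tMaxX 0.4157 tMaxY 1.2400 | tΔX 1.1547 tΔY 2.0000
    t=0.4157 [x] (5,6)
    t=1.2400 [y] (5,5)
    t=1.5704 [x] (6,5)
    t=2.7251 [x] (7,5) — stop
  → r_5 = 2.7251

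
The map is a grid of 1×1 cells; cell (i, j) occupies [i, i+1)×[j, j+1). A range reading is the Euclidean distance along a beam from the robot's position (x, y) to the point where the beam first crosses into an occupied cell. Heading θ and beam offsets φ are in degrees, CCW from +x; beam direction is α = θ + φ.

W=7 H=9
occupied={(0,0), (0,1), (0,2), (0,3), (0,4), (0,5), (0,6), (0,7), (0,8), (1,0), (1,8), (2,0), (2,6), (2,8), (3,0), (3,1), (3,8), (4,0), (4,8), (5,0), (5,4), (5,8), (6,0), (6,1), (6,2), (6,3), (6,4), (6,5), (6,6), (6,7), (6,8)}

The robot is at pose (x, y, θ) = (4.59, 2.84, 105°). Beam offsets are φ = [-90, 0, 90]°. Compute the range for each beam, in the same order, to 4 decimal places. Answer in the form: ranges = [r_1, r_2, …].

beam 1: φ=-90°, α=15°
  d=(0.9659,0.2588)  start (4,2)  tX=0.4245 tY=0.6182  stride 1/|dx|=1.0353 1/|dy|=3.8637
    cross x-line → (5,2), t=0.4245
    cross y-line → (5,3), t=0.6182
    cross x-line → (6,3), t=1.4597 (wall)
  → r_1 = 1.4597
beam 2: φ=0°, α=105°
  d=(-0.2588,0.9659)  start (4,2)  tX=2.2796 tY=0.1656  stride 1/|dx|=3.8637 1/|dy|=1.0353
    cross y-line → (4,3), t=0.1656
    cross y-line → (4,4), t=1.2009
    cross y-line → (4,5), t=2.2362
    cross x-line → (3,5), t=2.2796
    cross y-line → (3,6), t=3.2715
    cross y-line → (3,7), t=4.3067
    cross y-line → (3,8), t=5.3420 (wall)
  → r_2 = 5.3420
beam 3: φ=90°, α=195°
  d=(-0.9659,-0.2588)  start (4,2)  tX=0.6108 tY=3.2455  stride 1/|dx|=1.0353 1/|dy|=3.8637
    cross x-line → (3,2), t=0.6108
    cross x-line → (2,2), t=1.6461
    cross x-line → (1,2), t=2.6814
    cross y-line → (1,1), t=3.2455
    cross x-line → (0,1), t=3.7166 (wall)
  → r_3 = 3.7166

ranges = [1.4597, 5.3420, 3.7166]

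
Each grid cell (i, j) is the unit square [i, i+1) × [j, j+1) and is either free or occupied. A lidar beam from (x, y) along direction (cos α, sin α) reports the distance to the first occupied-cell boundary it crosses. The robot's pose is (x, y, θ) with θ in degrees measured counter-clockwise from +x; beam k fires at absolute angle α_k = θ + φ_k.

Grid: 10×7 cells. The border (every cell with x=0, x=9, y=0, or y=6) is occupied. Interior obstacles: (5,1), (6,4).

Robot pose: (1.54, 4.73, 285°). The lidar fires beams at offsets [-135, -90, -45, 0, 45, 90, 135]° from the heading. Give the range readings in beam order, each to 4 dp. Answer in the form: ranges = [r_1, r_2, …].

ranges = [0.6235, 0.5590, 1.0800, 3.8616, 7.4600, 4.9069, 1.4665]

beam 1: φ=-135°, α=150°
  cosα=-0.8660 sinα=0.5000 | (1,4) | tMaxX 0.6235 tMaxY 0.5400 | tΔX 1.1547 tΔY 2.0000
    t=0.5400 [y] (1,5)
    t=0.6235 [x] (0,5) — stop
  → r_1 = 0.6235
beam 2: φ=-90°, α=195°
  cosα=-0.9659 sinα=-0.2588 | (1,4) | tMaxX 0.5590 tMaxY 2.8205 | tΔX 1.0353 tΔY 3.8637
    t=0.5590 [x] (0,4) — stop
  → r_2 = 0.5590
beam 3: φ=-45°, α=240°
  cosα=-0.5000 sinα=-0.8660 | (1,4) | tMaxX 1.0800 tMaxY 0.8429 | tΔX 2.0000 tΔY 1.1547
    t=0.8429 [y] (1,3)
    t=1.0800 [x] (0,3) — stop
  → r_3 = 1.0800
beam 4: φ=0°, α=285°
  cosα=0.2588 sinα=-0.9659 | (1,4) | tMaxX 1.7773 tMaxY 0.7558 | tΔX 3.8637 tΔY 1.0353
    t=0.7558 [y] (1,3)
    t=1.7773 [x] (2,3)
    t=1.7910 [y] (2,2)
    t=2.8263 [y] (2,1)
    t=3.8616 [y] (2,0) — stop
  → r_4 = 3.8616
beam 5: φ=45°, α=330°
  cosα=0.8660 sinα=-0.5000 | (1,4) | tMaxX 0.5312 tMaxY 1.4600 | tΔX 1.1547 tΔY 2.0000
    t=0.5312 [x] (2,4)
    t=1.4600 [y] (2,3)
    t=1.6859 [x] (3,3)
    t=2.8406 [x] (4,3)
    t=3.4600 [y] (4,2)
    t=3.9953 [x] (5,2)
    t=5.1500 [x] (6,2)
    t=5.4600 [y] (6,1)
    t=6.3047 [x] (7,1)
    t=7.4594 [x] (8,1)
    t=7.4600 [y] (8,0) — stop
  → r_5 = 7.4600
beam 6: φ=90°, α=15°
  cosα=0.9659 sinα=0.2588 | (1,4) | tMaxX 0.4762 tMaxY 1.0432 | tΔX 1.0353 tΔY 3.8637
    t=0.4762 [x] (2,4)
    t=1.0432 [y] (2,5)
    t=1.5115 [x] (3,5)
    t=2.5468 [x] (4,5)
    t=3.5821 [x] (5,5)
    t=4.6173 [x] (6,5)
    t=4.9069 [y] (6,6) — stop
  → r_6 = 4.9069
beam 7: φ=135°, α=60°
  cosα=0.5000 sinα=0.8660 | (1,4) | tMaxX 0.9200 tMaxY 0.3118 | tΔX 2.0000 tΔY 1.1547
    t=0.3118 [y] (1,5)
    t=0.9200 [x] (2,5)
    t=1.4665 [y] (2,6) — stop
  → r_7 = 1.4665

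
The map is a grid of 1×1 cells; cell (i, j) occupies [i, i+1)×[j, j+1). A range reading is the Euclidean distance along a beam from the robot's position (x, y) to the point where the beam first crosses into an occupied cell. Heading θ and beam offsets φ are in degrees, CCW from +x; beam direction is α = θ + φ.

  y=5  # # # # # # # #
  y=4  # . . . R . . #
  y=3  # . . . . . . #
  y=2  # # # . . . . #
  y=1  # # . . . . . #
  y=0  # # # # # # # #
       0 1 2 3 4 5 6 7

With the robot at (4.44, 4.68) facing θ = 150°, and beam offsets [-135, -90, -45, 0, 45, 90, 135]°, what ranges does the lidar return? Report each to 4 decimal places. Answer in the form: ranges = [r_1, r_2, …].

beam 1: φ=-135°, α=15°
  dir = (cos 15°, sin 15°) = (0.9659, 0.2588); from cell (4,4)
  next x-line at t=0.5798, next y-line at t=1.2364; Δt_x=1.0353, Δt_y=3.8637
    x: enter (5,4) at t=0.5798
    y: enter (5,5) at t=1.2364 ← occupied
  → r_1 = 1.2364
beam 2: φ=-90°, α=60°
  dir = (cos 60°, sin 60°) = (0.5000, 0.8660); from cell (4,4)
  next x-line at t=1.1200, next y-line at t=0.3695; Δt_x=2.0000, Δt_y=1.1547
    y: enter (4,5) at t=0.3695 ← occupied
  → r_2 = 0.3695
beam 3: φ=-45°, α=105°
  dir = (cos 105°, sin 105°) = (-0.2588, 0.9659); from cell (4,4)
  next x-line at t=1.7000, next y-line at t=0.3313; Δt_x=3.8637, Δt_y=1.0353
    y: enter (4,5) at t=0.3313 ← occupied
  → r_3 = 0.3313
beam 4: φ=0°, α=150°
  dir = (cos 150°, sin 150°) = (-0.8660, 0.5000); from cell (4,4)
  next x-line at t=0.5081, next y-line at t=0.6400; Δt_x=1.1547, Δt_y=2.0000
    x: enter (3,4) at t=0.5081
    y: enter (3,5) at t=0.6400 ← occupied
  → r_4 = 0.6400
beam 5: φ=45°, α=195°
  dir = (cos 195°, sin 195°) = (-0.9659, -0.2588); from cell (4,4)
  next x-line at t=0.4555, next y-line at t=2.6273; Δt_x=1.0353, Δt_y=3.8637
    x: enter (3,4) at t=0.4555
    x: enter (2,4) at t=1.4908
    x: enter (1,4) at t=2.5261
    y: enter (1,3) at t=2.6273
    x: enter (0,3) at t=3.5614 ← occupied
  → r_5 = 3.5614
beam 6: φ=90°, α=240°
  dir = (cos 240°, sin 240°) = (-0.5000, -0.8660); from cell (4,4)
  next x-line at t=0.8800, next y-line at t=0.7852; Δt_x=2.0000, Δt_y=1.1547
    y: enter (4,3) at t=0.7852
    x: enter (3,3) at t=0.8800
    y: enter (3,2) at t=1.9399
    x: enter (2,2) at t=2.8800 ← occupied
  → r_6 = 2.8800
beam 7: φ=135°, α=285°
  dir = (cos 285°, sin 285°) = (0.2588, -0.9659); from cell (4,4)
  next x-line at t=2.1637, next y-line at t=0.7040; Δt_x=3.8637, Δt_y=1.0353
    y: enter (4,3) at t=0.7040
    y: enter (4,2) at t=1.7393
    x: enter (5,2) at t=2.1637
    y: enter (5,1) at t=2.7745
    y: enter (5,0) at t=3.8098 ← occupied
  → r_7 = 3.8098

ranges = [1.2364, 0.3695, 0.3313, 0.6400, 3.5614, 2.8800, 3.8098]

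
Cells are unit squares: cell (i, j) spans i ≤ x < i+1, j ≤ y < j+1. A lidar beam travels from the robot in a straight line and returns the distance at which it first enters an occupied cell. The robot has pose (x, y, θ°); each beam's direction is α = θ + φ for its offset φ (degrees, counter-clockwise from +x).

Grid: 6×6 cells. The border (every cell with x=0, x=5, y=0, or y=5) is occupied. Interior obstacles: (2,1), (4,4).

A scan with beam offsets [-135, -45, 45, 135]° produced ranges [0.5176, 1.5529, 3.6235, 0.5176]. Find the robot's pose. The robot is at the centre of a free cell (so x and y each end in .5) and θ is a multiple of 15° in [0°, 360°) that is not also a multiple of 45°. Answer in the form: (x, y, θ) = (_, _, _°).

Candidates: 14 free-cell centres × 16 headings = 224 poses. Raycast each; keep the one whose scan matches to 4 dp.
  (1.5, 1.5, 150°): beam 2 = 1.9319 ≠ 1.5529 ✗
  (1.5, 3.5, 120°): beam 1 = 3.6235 ≠ 0.5176 ✗
  (2.5, 2.5, 240°): beam 1 = 2.5882 ≠ 0.5176 ✗
  (2.5, 4.5, 150°): beam 1 = 1.5529 ≠ 0.5176 ✗
  …
  (3.5, 1.5, 60°): r_1=0.5176, r_2=1.5529, r_3=3.6235, r_4=0.5176 — all match ✓
No second candidate reproduces the full scan.

(x, y, θ) = (3.5, 1.5, 60°)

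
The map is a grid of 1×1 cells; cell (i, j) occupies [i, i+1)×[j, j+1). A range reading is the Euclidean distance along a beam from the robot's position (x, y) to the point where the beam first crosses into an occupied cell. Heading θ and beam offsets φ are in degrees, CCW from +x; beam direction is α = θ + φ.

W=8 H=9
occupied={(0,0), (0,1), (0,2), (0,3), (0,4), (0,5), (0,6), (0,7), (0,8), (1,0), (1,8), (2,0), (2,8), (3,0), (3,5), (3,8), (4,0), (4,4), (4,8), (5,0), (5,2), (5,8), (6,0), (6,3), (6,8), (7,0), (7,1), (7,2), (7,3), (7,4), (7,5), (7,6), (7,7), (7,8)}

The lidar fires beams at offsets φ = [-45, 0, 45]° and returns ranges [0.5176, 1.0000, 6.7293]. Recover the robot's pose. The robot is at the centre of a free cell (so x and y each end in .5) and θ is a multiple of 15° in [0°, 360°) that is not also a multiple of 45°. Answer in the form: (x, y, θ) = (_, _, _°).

The pose lattice has 38·16 = 608 candidates. Test each by forward raycasting.
  (6.5, 1.5, 195°): beam 1 = 1.0000 ≠ 0.5176 ✗
  (4.5, 3.5, 165°): beam 1 = 0.5774 ≠ 0.5176 ✗
  (1.5, 3.5, 105°): beam 1 = 5.1962 ≠ 0.5176 ✗
  (5.5, 5.5, 75°): beam 1 = 1.7321 ≠ 0.5176 ✗
  (4.5, 1.5, 75°): beam 1 = 1.0000 ≠ 0.5176 ✗
  …
  (1.5, 7.5, 240°): r_1=0.5176, r_2=1.0000, r_3=6.7293 — all match ✓
Only this pose fits every beam.

(x, y, θ) = (1.5, 7.5, 240°)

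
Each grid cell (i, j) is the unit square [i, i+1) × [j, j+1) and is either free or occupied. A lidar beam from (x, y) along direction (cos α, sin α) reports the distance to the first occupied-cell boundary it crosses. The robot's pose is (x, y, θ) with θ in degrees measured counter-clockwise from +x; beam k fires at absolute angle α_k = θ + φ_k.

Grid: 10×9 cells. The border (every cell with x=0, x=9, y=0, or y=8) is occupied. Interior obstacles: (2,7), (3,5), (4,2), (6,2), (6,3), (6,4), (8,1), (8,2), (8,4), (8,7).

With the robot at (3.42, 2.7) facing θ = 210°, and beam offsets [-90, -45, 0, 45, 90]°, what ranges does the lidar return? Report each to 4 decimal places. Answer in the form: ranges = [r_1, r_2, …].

ranges = [4.8400, 2.5054, 2.7944, 1.7600, 1.9630]

beam 1: φ=-90°, α=120°
  cosα=-0.5000 sinα=0.8660 | (3,2) | tMaxX 0.8400 tMaxY 0.3464 | tΔX 2.0000 tΔY 1.1547
    t=0.3464 [y] (3,3)
    t=0.8400 [x] (2,3)
    t=1.5011 [y] (2,4)
    t=2.6558 [y] (2,5)
    t=2.8400 [x] (1,5)
    t=3.8105 [y] (1,6)
    t=4.8400 [x] (0,6) — stop
  → r_1 = 4.8400
beam 2: φ=-45°, α=165°
  cosα=-0.9659 sinα=0.2588 | (3,2) | tMaxX 0.4348 tMaxY 1.1591 | tΔX 1.0353 tΔY 3.8637
    t=0.4348 [x] (2,2)
    t=1.1591 [y] (2,3)
    t=1.4701 [x] (1,3)
    t=2.5054 [x] (0,3) — stop
  → r_2 = 2.5054
beam 3: φ=0°, α=210°
  cosα=-0.8660 sinα=-0.5000 | (3,2) | tMaxX 0.4850 tMaxY 1.4000 | tΔX 1.1547 tΔY 2.0000
    t=0.4850 [x] (2,2)
    t=1.4000 [y] (2,1)
    t=1.6397 [x] (1,1)
    t=2.7944 [x] (0,1) — stop
  → r_3 = 2.7944
beam 4: φ=45°, α=255°
  cosα=-0.2588 sinα=-0.9659 | (3,2) | tMaxX 1.6228 tMaxY 0.7247 | tΔX 3.8637 tΔY 1.0353
    t=0.7247 [y] (3,1)
    t=1.6228 [x] (2,1)
    t=1.7600 [y] (2,0) — stop
  → r_4 = 1.7600
beam 5: φ=90°, α=300°
  cosα=0.5000 sinα=-0.8660 | (3,2) | tMaxX 1.1600 tMaxY 0.8083 | tΔX 2.0000 tΔY 1.1547
    t=0.8083 [y] (3,1)
    t=1.1600 [x] (4,1)
    t=1.9630 [y] (4,0) — stop
  → r_5 = 1.9630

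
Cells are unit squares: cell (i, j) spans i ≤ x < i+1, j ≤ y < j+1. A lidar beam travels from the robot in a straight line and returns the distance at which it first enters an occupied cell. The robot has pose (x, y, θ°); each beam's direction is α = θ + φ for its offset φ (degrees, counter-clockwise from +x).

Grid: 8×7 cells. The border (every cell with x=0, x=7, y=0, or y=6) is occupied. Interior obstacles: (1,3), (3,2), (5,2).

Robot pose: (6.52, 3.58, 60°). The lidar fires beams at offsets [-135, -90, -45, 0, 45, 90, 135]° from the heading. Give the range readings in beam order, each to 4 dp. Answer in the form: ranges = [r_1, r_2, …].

ranges = [1.8546, 0.5543, 0.4969, 0.9600, 2.5054, 4.8400, 2.6089]

beam 1: φ=-135°, α=285°
  cosα=0.2588 sinα=-0.9659 | (6,3) | tMaxX 1.8546 tMaxY 0.6005 | tΔX 3.8637 tΔY 1.0353
    t=0.6005 [y] (6,2)
    t=1.6357 [y] (6,1)
    t=1.8546 [x] (7,1) — stop
  → r_1 = 1.8546
beam 2: φ=-90°, α=330°
  cosα=0.8660 sinα=-0.5000 | (6,3) | tMaxX 0.5543 tMaxY 1.1600 | tΔX 1.1547 tΔY 2.0000
    t=0.5543 [x] (7,3) — stop
  → r_2 = 0.5543
beam 3: φ=-45°, α=15°
  cosα=0.9659 sinα=0.2588 | (6,3) | tMaxX 0.4969 tMaxY 1.6228 | tΔX 1.0353 tΔY 3.8637
    t=0.4969 [x] (7,3) — stop
  → r_3 = 0.4969
beam 4: φ=0°, α=60°
  cosα=0.5000 sinα=0.8660 | (6,3) | tMaxX 0.9600 tMaxY 0.4850 | tΔX 2.0000 tΔY 1.1547
    t=0.4850 [y] (6,4)
    t=0.9600 [x] (7,4) — stop
  → r_4 = 0.9600
beam 5: φ=45°, α=105°
  cosα=-0.2588 sinα=0.9659 | (6,3) | tMaxX 2.0091 tMaxY 0.4348 | tΔX 3.8637 tΔY 1.0353
    t=0.4348 [y] (6,4)
    t=1.4701 [y] (6,5)
    t=2.0091 [x] (5,5)
    t=2.5054 [y] (5,6) — stop
  → r_5 = 2.5054
beam 6: φ=90°, α=150°
  cosα=-0.8660 sinα=0.5000 | (6,3) | tMaxX 0.6004 tMaxY 0.8400 | tΔX 1.1547 tΔY 2.0000
    t=0.6004 [x] (5,3)
    t=0.8400 [y] (5,4)
    t=1.7551 [x] (4,4)
    t=2.8400 [y] (4,5)
    t=2.9098 [x] (3,5)
    t=4.0645 [x] (2,5)
    t=4.8400 [y] (2,6) — stop
  → r_6 = 4.8400
beam 7: φ=135°, α=195°
  cosα=-0.9659 sinα=-0.2588 | (6,3) | tMaxX 0.5383 tMaxY 2.2409 | tΔX 1.0353 tΔY 3.8637
    t=0.5383 [x] (5,3)
    t=1.5736 [x] (4,3)
    t=2.2409 [y] (4,2)
    t=2.6089 [x] (3,2) — stop
  → r_7 = 2.6089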